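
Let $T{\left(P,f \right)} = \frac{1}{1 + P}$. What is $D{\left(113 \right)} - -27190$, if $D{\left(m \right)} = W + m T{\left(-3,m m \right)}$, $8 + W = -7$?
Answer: $\frac{54237}{2} \approx 27119.0$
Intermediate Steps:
$W = -15$ ($W = -8 - 7 = -15$)
$D{\left(m \right)} = -15 - \frac{m}{2}$ ($D{\left(m \right)} = -15 + \frac{m}{1 - 3} = -15 + \frac{m}{-2} = -15 + m \left(- \frac{1}{2}\right) = -15 - \frac{m}{2}$)
$D{\left(113 \right)} - -27190 = \left(-15 - \frac{113}{2}\right) - -27190 = \left(-15 - \frac{113}{2}\right) + 27190 = - \frac{143}{2} + 27190 = \frac{54237}{2}$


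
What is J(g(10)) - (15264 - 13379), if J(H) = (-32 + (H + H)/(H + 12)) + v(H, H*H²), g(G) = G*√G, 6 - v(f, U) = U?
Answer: -204227/107 - 1070030*√10/107 ≈ -33532.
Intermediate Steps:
v(f, U) = 6 - U
g(G) = G^(3/2)
J(H) = -26 - H³ + 2*H/(12 + H) (J(H) = (-32 + (H + H)/(H + 12)) + (6 - H*H²) = (-32 + (2*H)/(12 + H)) + (6 - H³) = (-32 + 2*H/(12 + H)) + (6 - H³) = -26 - H³ + 2*H/(12 + H))
J(g(10)) - (15264 - 13379) = (-312 - (10^(3/2))⁴ - 240*√10 - 12*10000*√10)/(12 + 10^(3/2)) - (15264 - 13379) = (-312 - (10*√10)⁴ - 240*√10 - 12*10000*√10)/(12 + 10*√10) - 1*1885 = (-312 - 1*1000000 - 240*√10 - 120000*√10)/(12 + 10*√10) - 1885 = (-312 - 1000000 - 240*√10 - 120000*√10)/(12 + 10*√10) - 1885 = (-1000312 - 120240*√10)/(12 + 10*√10) - 1885 = -1885 + (-1000312 - 120240*√10)/(12 + 10*√10)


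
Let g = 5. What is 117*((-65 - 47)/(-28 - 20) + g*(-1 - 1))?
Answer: -897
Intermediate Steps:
117*((-65 - 47)/(-28 - 20) + g*(-1 - 1)) = 117*((-65 - 47)/(-28 - 20) + 5*(-1 - 1)) = 117*(-112/(-48) + 5*(-2)) = 117*(-112*(-1/48) - 10) = 117*(7/3 - 10) = 117*(-23/3) = -897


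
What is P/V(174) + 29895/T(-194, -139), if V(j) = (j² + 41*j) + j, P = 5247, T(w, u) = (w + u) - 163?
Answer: -3892261/64728 ≈ -60.133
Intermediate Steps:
T(w, u) = -163 + u + w (T(w, u) = (u + w) - 163 = -163 + u + w)
V(j) = j² + 42*j
P/V(174) + 29895/T(-194, -139) = 5247/((174*(42 + 174))) + 29895/(-163 - 139 - 194) = 5247/((174*216)) + 29895/(-496) = 5247/37584 + 29895*(-1/496) = 5247*(1/37584) - 29895/496 = 583/4176 - 29895/496 = -3892261/64728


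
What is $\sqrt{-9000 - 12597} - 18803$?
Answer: $-18803 + i \sqrt{21597} \approx -18803.0 + 146.96 i$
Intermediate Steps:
$\sqrt{-9000 - 12597} - 18803 = \sqrt{-21597} - 18803 = i \sqrt{21597} - 18803 = -18803 + i \sqrt{21597}$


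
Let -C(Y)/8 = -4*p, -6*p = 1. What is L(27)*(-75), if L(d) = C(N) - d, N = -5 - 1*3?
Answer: 2425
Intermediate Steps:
N = -8 (N = -5 - 3 = -8)
p = -⅙ (p = -⅙*1 = -⅙ ≈ -0.16667)
C(Y) = -16/3 (C(Y) = -(-32)*(-1)/6 = -8*⅔ = -16/3)
L(d) = -16/3 - d
L(27)*(-75) = (-16/3 - 1*27)*(-75) = (-16/3 - 27)*(-75) = -97/3*(-75) = 2425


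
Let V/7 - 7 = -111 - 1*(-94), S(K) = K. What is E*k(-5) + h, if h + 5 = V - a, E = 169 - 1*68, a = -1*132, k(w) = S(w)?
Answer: -448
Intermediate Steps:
k(w) = w
a = -132
E = 101 (E = 169 - 68 = 101)
V = -70 (V = 49 + 7*(-111 - 1*(-94)) = 49 + 7*(-111 + 94) = 49 + 7*(-17) = 49 - 119 = -70)
h = 57 (h = -5 + (-70 - 1*(-132)) = -5 + (-70 + 132) = -5 + 62 = 57)
E*k(-5) + h = 101*(-5) + 57 = -505 + 57 = -448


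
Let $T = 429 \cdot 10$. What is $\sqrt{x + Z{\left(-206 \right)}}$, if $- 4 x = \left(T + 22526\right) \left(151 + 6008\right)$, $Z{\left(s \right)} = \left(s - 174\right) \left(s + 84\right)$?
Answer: $22 i \sqrt{85214} \approx 6422.1 i$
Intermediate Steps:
$T = 4290$
$Z{\left(s \right)} = \left(-174 + s\right) \left(84 + s\right)$
$x = -41289936$ ($x = - \frac{\left(4290 + 22526\right) \left(151 + 6008\right)}{4} = - \frac{26816 \cdot 6159}{4} = \left(- \frac{1}{4}\right) 165159744 = -41289936$)
$\sqrt{x + Z{\left(-206 \right)}} = \sqrt{-41289936 - \left(-3924 - 42436\right)} = \sqrt{-41289936 + \left(-14616 + 42436 + 18540\right)} = \sqrt{-41289936 + 46360} = \sqrt{-41243576} = 22 i \sqrt{85214}$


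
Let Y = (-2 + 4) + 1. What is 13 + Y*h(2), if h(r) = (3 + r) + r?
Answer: 34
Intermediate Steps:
Y = 3 (Y = 2 + 1 = 3)
h(r) = 3 + 2*r
13 + Y*h(2) = 13 + 3*(3 + 2*2) = 13 + 3*(3 + 4) = 13 + 3*7 = 13 + 21 = 34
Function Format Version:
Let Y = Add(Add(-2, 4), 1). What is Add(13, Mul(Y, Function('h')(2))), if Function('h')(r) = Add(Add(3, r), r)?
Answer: 34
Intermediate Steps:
Y = 3 (Y = Add(2, 1) = 3)
Function('h')(r) = Add(3, Mul(2, r))
Add(13, Mul(Y, Function('h')(2))) = Add(13, Mul(3, Add(3, Mul(2, 2)))) = Add(13, Mul(3, Add(3, 4))) = Add(13, Mul(3, 7)) = Add(13, 21) = 34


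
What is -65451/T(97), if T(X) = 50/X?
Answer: -6348747/50 ≈ -1.2698e+5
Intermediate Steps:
-65451/T(97) = -65451/(50/97) = -65451/(50*(1/97)) = -65451/50/97 = -65451*97/50 = -6348747/50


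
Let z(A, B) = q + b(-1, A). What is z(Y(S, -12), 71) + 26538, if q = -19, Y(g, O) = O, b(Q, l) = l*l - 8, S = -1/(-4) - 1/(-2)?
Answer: 26655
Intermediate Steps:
S = ¾ (S = -1*(-¼) - 1*(-½) = ¼ + ½ = ¾ ≈ 0.75000)
b(Q, l) = -8 + l² (b(Q, l) = l² - 8 = -8 + l²)
z(A, B) = -27 + A² (z(A, B) = -19 + (-8 + A²) = -27 + A²)
z(Y(S, -12), 71) + 26538 = (-27 + (-12)²) + 26538 = (-27 + 144) + 26538 = 117 + 26538 = 26655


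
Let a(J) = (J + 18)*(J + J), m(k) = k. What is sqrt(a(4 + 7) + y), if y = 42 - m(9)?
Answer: sqrt(671) ≈ 25.904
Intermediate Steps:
a(J) = 2*J*(18 + J) (a(J) = (18 + J)*(2*J) = 2*J*(18 + J))
y = 33 (y = 42 - 1*9 = 42 - 9 = 33)
sqrt(a(4 + 7) + y) = sqrt(2*(4 + 7)*(18 + (4 + 7)) + 33) = sqrt(2*11*(18 + 11) + 33) = sqrt(2*11*29 + 33) = sqrt(638 + 33) = sqrt(671)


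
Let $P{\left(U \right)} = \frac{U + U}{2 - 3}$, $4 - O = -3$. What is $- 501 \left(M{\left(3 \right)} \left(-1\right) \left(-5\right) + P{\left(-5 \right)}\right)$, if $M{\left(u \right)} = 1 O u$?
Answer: $-57615$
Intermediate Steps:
$O = 7$ ($O = 4 - -3 = 4 + 3 = 7$)
$P{\left(U \right)} = - 2 U$ ($P{\left(U \right)} = \frac{2 U}{-1} = 2 U \left(-1\right) = - 2 U$)
$M{\left(u \right)} = 7 u$ ($M{\left(u \right)} = 1 \cdot 7 u = 7 u$)
$- 501 \left(M{\left(3 \right)} \left(-1\right) \left(-5\right) + P{\left(-5 \right)}\right) = - 501 \left(7 \cdot 3 \left(-1\right) \left(-5\right) - -10\right) = - 501 \left(21 \left(-1\right) \left(-5\right) + 10\right) = - 501 \left(\left(-21\right) \left(-5\right) + 10\right) = - 501 \left(105 + 10\right) = \left(-501\right) 115 = -57615$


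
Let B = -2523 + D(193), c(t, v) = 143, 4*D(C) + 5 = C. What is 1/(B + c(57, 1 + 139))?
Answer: -1/2333 ≈ -0.00042863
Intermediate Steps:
D(C) = -5/4 + C/4
B = -2476 (B = -2523 + (-5/4 + (¼)*193) = -2523 + (-5/4 + 193/4) = -2523 + 47 = -2476)
1/(B + c(57, 1 + 139)) = 1/(-2476 + 143) = 1/(-2333) = -1/2333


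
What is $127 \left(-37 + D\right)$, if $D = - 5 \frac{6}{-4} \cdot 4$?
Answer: $-889$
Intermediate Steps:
$D = 30$ ($D = - 5 \cdot 6 \left(- \frac{1}{4}\right) 4 = \left(-5\right) \left(- \frac{3}{2}\right) 4 = \frac{15}{2} \cdot 4 = 30$)
$127 \left(-37 + D\right) = 127 \left(-37 + 30\right) = 127 \left(-7\right) = -889$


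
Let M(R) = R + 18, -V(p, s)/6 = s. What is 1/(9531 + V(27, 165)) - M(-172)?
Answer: 1315315/8541 ≈ 154.00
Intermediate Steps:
V(p, s) = -6*s
M(R) = 18 + R
1/(9531 + V(27, 165)) - M(-172) = 1/(9531 - 6*165) - (18 - 172) = 1/(9531 - 990) - 1*(-154) = 1/8541 + 154 = 1315315/8541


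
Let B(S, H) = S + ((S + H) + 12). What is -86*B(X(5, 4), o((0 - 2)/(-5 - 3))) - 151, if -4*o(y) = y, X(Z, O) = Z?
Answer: -16301/8 ≈ -2037.6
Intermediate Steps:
o(y) = -y/4
B(S, H) = 12 + H + 2*S (B(S, H) = S + ((H + S) + 12) = S + (12 + H + S) = 12 + H + 2*S)
-86*B(X(5, 4), o((0 - 2)/(-5 - 3))) - 151 = -86*(12 - (0 - 2)/(4*(-5 - 3)) + 2*5) - 151 = -86*(12 - (-1)/(2*(-8)) + 10) - 151 = -86*(12 - (-1)*(-1)/(2*8) + 10) - 151 = -86*(12 - ¼*¼ + 10) - 151 = -86*(12 - 1/16 + 10) - 151 = -86*351/16 - 151 = -15093/8 - 151 = -16301/8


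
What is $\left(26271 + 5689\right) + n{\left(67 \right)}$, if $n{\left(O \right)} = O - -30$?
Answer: $32057$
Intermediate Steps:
$n{\left(O \right)} = 30 + O$ ($n{\left(O \right)} = O + 30 = 30 + O$)
$\left(26271 + 5689\right) + n{\left(67 \right)} = \left(26271 + 5689\right) + \left(30 + 67\right) = 31960 + 97 = 32057$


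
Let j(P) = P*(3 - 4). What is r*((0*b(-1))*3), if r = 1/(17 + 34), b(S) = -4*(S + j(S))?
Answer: 0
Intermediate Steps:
j(P) = -P (j(P) = P*(-1) = -P)
b(S) = 0 (b(S) = -4*(S - S) = -4*0 = 0)
r = 1/51 ≈ 0.019608
r*((0*b(-1))*3) = ((0*0)*3)/51 = (0*3)/51 = (1/51)*0 = 0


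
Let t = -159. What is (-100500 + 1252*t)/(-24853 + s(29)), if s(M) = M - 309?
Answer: 299568/25133 ≈ 11.919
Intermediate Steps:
s(M) = -309 + M
(-100500 + 1252*t)/(-24853 + s(29)) = (-100500 + 1252*(-159))/(-24853 + (-309 + 29)) = (-100500 - 199068)/(-24853 - 280) = -299568/(-25133) = -299568*(-1/25133) = 299568/25133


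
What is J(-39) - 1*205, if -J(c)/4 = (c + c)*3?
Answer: 731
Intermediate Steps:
J(c) = -24*c (J(c) = -4*(c + c)*3 = -4*2*c*3 = -24*c)
J(-39) - 1*205 = -24*(-39) - 1*205 = 936 - 205 = 731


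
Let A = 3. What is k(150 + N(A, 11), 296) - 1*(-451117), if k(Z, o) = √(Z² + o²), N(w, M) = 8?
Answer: 451117 + 2*√28145 ≈ 4.5145e+5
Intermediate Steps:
k(150 + N(A, 11), 296) - 1*(-451117) = √((150 + 8)² + 296²) - 1*(-451117) = √(158² + 87616) + 451117 = √(24964 + 87616) + 451117 = √112580 + 451117 = 2*√28145 + 451117 = 451117 + 2*√28145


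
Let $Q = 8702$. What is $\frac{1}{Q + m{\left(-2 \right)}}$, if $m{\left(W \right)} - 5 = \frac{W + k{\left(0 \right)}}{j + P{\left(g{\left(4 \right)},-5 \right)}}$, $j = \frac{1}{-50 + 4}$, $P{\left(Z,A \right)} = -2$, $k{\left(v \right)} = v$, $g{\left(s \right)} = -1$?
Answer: $\frac{93}{809843} \approx 0.00011484$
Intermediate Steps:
$j = - \frac{1}{46}$ ($j = \frac{1}{-46} = - \frac{1}{46} \approx -0.021739$)
$m{\left(W \right)} = 5 - \frac{46 W}{93}$ ($m{\left(W \right)} = 5 + \frac{W + 0}{- \frac{1}{46} - 2} = 5 + \frac{W}{- \frac{93}{46}} = 5 + W \left(- \frac{46}{93}\right) = 5 - \frac{46 W}{93}$)
$\frac{1}{Q + m{\left(-2 \right)}} = \frac{1}{8702 + \left(5 - - \frac{92}{93}\right)} = \frac{1}{8702 + \left(5 + \frac{92}{93}\right)} = \frac{1}{8702 + \frac{557}{93}} = \frac{1}{\frac{809843}{93}} = \frac{93}{809843}$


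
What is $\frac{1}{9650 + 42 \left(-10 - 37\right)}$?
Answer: $\frac{1}{7676} \approx 0.00013028$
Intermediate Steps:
$\frac{1}{9650 + 42 \left(-10 - 37\right)} = \frac{1}{9650 + 42 \left(-47\right)} = \frac{1}{9650 - 1974} = \frac{1}{7676}$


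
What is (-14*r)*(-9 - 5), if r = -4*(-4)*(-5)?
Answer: -15680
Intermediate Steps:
r = -80 (r = 16*(-5) = -80)
(-14*r)*(-9 - 5) = (-14*(-80))*(-9 - 5) = 1120*(-14) = -15680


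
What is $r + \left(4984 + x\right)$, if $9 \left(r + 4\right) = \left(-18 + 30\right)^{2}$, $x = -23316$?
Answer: $-18320$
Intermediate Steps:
$r = 12$ ($r = -4 + \frac{\left(-18 + 30\right)^{2}}{9} = -4 + \frac{12^{2}}{9} = -4 + \frac{1}{9} \cdot 144 = -4 + 16 = 12$)
$r + \left(4984 + x\right) = 12 + \left(4984 - 23316\right) = 12 - 18332 = -18320$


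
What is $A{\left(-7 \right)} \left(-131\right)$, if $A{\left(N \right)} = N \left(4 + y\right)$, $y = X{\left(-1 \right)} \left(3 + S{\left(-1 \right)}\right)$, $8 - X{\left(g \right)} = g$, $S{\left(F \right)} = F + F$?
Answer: $11921$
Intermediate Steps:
$S{\left(F \right)} = 2 F$
$X{\left(g \right)} = 8 - g$
$y = 9$ ($y = \left(8 - -1\right) \left(3 + 2 \left(-1\right)\right) = \left(8 + 1\right) \left(3 - 2\right) = 9 \cdot 1 = 9$)
$A{\left(N \right)} = 13 N$ ($A{\left(N \right)} = N \left(4 + 9\right) = N 13 = 13 N$)
$A{\left(-7 \right)} \left(-131\right) = 13 \left(-7\right) \left(-131\right) = \left(-91\right) \left(-131\right) = 11921$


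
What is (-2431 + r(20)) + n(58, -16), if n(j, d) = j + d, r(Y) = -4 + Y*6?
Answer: -2273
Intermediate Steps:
r(Y) = -4 + 6*Y
n(j, d) = d + j
(-2431 + r(20)) + n(58, -16) = (-2431 + (-4 + 6*20)) + (-16 + 58) = (-2431 + (-4 + 120)) + 42 = (-2431 + 116) + 42 = -2315 + 42 = -2273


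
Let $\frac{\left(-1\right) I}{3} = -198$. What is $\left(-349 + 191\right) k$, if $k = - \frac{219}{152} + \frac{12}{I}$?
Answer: $\frac{1688783}{7524} \approx 224.45$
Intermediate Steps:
$I = 594$ ($I = \left(-3\right) \left(-198\right) = 594$)
$k = - \frac{21377}{15048}$ ($k = - \frac{219}{152} + \frac{12}{594} = \left(-219\right) \frac{1}{152} + 12 \cdot \frac{1}{594} = - \frac{219}{152} + \frac{2}{99} = - \frac{21377}{15048} \approx -1.4206$)
$\left(-349 + 191\right) k = \left(-349 + 191\right) \left(- \frac{21377}{15048}\right) = \left(-158\right) \left(- \frac{21377}{15048}\right) = \frac{1688783}{7524}$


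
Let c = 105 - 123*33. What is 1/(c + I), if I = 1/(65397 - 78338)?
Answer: -12941/51168715 ≈ -0.00025291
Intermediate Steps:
c = -3954 (c = 105 - 4059 = -3954)
I = -1/12941 (I = 1/(-12941) = -1/12941 ≈ -7.7274e-5)
1/(c + I) = 1/(-3954 - 1/12941) = 1/(-51168715/12941) = -12941/51168715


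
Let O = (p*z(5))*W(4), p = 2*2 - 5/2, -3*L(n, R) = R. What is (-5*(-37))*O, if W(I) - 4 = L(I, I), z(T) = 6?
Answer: 4440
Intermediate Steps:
L(n, R) = -R/3
W(I) = 4 - I/3
p = 3/2 (p = 4 - 5*½ = 4 - 5/2 = 3/2 ≈ 1.5000)
O = 24 (O = ((3/2)*6)*(4 - ⅓*4) = 9*(4 - 4/3) = 9*(8/3) = 24)
(-5*(-37))*O = -5*(-37)*24 = 185*24 = 4440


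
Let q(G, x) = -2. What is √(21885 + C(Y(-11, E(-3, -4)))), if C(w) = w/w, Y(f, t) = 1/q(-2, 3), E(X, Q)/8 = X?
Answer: √21886 ≈ 147.94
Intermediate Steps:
E(X, Q) = 8*X
Y(f, t) = -½ (Y(f, t) = 1/(-2) = -½)
C(w) = 1
√(21885 + C(Y(-11, E(-3, -4)))) = √(21885 + 1) = √21886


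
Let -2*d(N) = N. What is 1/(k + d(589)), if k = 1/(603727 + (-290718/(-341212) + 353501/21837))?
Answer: -4498524883688966/1324815570795354043 ≈ -0.0033956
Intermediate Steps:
d(N) = -N/2
k = 3725523222/2249262441844483 (k = 1/(603727 + (-290718*(-1/341212) + 353501*(1/21837))) = 1/(603727 + (145359/170606 + 353501/21837)) = 1/(603727 + 63483596089/3725523222) = 1/(2249262441844483/3725523222) = 3725523222/2249262441844483 ≈ 1.6563e-6)
1/(k + d(589)) = 1/(3725523222/2249262441844483 - 1/2*589) = 1/(3725523222/2249262441844483 - 589/2) = 1/(-1324815570795354043/4498524883688966) = -4498524883688966/1324815570795354043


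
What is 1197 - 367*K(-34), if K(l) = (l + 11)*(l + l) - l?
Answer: -585269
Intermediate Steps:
K(l) = -l + 2*l*(11 + l) (K(l) = (11 + l)*(2*l) - l = 2*l*(11 + l) - l = -l + 2*l*(11 + l))
1197 - 367*K(-34) = 1197 - (-12478)*(21 + 2*(-34)) = 1197 - (-12478)*(21 - 68) = 1197 - (-12478)*(-47) = 1197 - 367*1598 = 1197 - 586466 = -585269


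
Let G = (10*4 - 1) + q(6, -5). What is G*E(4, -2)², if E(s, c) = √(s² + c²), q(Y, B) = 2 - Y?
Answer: 700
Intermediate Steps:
E(s, c) = √(c² + s²)
G = 35 (G = (10*4 - 1) + (2 - 1*6) = (40 - 1) + (2 - 6) = 39 - 4 = 35)
G*E(4, -2)² = 35*(√((-2)² + 4²))² = 35*(√(4 + 16))² = 35*(√20)² = 35*(2*√5)² = 35*20 = 700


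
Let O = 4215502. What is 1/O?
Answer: 1/4215502 ≈ 2.3722e-7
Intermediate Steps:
1/O = 1/4215502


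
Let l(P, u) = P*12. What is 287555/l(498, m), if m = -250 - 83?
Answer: 287555/5976 ≈ 48.118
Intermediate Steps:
m = -333
l(P, u) = 12*P
287555/l(498, m) = 287555/((12*498)) = 287555/5976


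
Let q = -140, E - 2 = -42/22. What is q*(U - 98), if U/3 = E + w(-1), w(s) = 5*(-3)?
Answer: 219800/11 ≈ 19982.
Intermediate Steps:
E = 1/11 (E = 2 - 42/22 = 2 - 42*1/22 = 2 - 21/11 = 1/11 ≈ 0.090909)
w(s) = -15
U = -492/11 (U = 3*(1/11 - 15) = 3*(-164/11) = -492/11 ≈ -44.727)
q*(U - 98) = -140*(-492/11 - 98) = -140*(-1570/11) = 219800/11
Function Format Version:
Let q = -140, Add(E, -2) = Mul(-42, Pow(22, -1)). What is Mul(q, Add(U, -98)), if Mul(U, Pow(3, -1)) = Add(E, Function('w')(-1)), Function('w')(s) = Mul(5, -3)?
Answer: Rational(219800, 11) ≈ 19982.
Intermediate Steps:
E = Rational(1, 11) (E = Add(2, Mul(-42, Pow(22, -1))) = Add(2, Mul(-42, Rational(1, 22))) = Add(2, Rational(-21, 11)) = Rational(1, 11) ≈ 0.090909)
Function('w')(s) = -15
U = Rational(-492, 11) (U = Mul(3, Add(Rational(1, 11), -15)) = Mul(3, Rational(-164, 11)) = Rational(-492, 11) ≈ -44.727)
Mul(q, Add(U, -98)) = Mul(-140, Add(Rational(-492, 11), -98)) = Mul(-140, Rational(-1570, 11)) = Rational(219800, 11)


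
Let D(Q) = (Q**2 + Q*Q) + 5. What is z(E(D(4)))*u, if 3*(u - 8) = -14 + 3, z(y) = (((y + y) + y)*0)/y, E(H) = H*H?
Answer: 0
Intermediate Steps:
D(Q) = 5 + 2*Q**2 (D(Q) = (Q**2 + Q**2) + 5 = 2*Q**2 + 5 = 5 + 2*Q**2)
E(H) = H**2
z(y) = 0 (z(y) = ((2*y + y)*0)/y = ((3*y)*0)/y = 0/y = 0)
u = 13/3 (u = 8 + (-14 + 3)/3 = 8 + (1/3)*(-11) = 8 - 11/3 = 13/3 ≈ 4.3333)
z(E(D(4)))*u = 0*(13/3) = 0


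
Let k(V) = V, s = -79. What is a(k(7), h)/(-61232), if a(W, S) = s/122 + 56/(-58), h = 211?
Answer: 5707/216638816 ≈ 2.6343e-5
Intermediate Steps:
a(W, S) = -5707/3538 (a(W, S) = -79/122 + 56/(-58) = -79*1/122 + 56*(-1/58) = -79/122 - 28/29 = -5707/3538)
a(k(7), h)/(-61232) = -5707/3538/(-61232) = -5707/3538*(-1/61232) = 5707/216638816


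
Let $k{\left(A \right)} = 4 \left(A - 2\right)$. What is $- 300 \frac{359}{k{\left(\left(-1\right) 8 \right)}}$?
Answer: $\frac{5385}{2} \approx 2692.5$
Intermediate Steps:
$k{\left(A \right)} = -8 + 4 A$ ($k{\left(A \right)} = 4 \left(-2 + A\right) = -8 + 4 A$)
$- 300 \frac{359}{k{\left(\left(-1\right) 8 \right)}} = - 300 \frac{359}{-8 + 4 \left(\left(-1\right) 8\right)} = - 300 \frac{359}{-8 + 4 \left(-8\right)} = - 300 \frac{359}{-8 - 32} = - 300 \frac{359}{-40} = - 300 \cdot 359 \left(- \frac{1}{40}\right) = \left(-300\right) \left(- \frac{359}{40}\right) = \frac{5385}{2}$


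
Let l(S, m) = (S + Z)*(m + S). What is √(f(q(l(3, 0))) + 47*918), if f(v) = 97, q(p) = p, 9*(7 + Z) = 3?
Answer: √43243 ≈ 207.95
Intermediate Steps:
Z = -20/3 (Z = -7 + (⅑)*3 = -7 + ⅓ = -20/3 ≈ -6.6667)
l(S, m) = (-20/3 + S)*(S + m) (l(S, m) = (S - 20/3)*(m + S) = (-20/3 + S)*(S + m))
√(f(q(l(3, 0))) + 47*918) = √(97 + 47*918) = √(97 + 43146) = √43243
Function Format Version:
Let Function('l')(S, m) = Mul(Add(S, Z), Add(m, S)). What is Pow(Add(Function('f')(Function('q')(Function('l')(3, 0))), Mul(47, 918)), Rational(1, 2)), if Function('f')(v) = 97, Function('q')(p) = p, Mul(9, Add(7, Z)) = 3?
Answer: Pow(43243, Rational(1, 2)) ≈ 207.95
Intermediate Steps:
Z = Rational(-20, 3) (Z = Add(-7, Mul(Rational(1, 9), 3)) = Add(-7, Rational(1, 3)) = Rational(-20, 3) ≈ -6.6667)
Function('l')(S, m) = Mul(Add(Rational(-20, 3), S), Add(S, m)) (Function('l')(S, m) = Mul(Add(S, Rational(-20, 3)), Add(m, S)) = Mul(Add(Rational(-20, 3), S), Add(S, m)))
Pow(Add(Function('f')(Function('q')(Function('l')(3, 0))), Mul(47, 918)), Rational(1, 2)) = Pow(Add(97, Mul(47, 918)), Rational(1, 2)) = Pow(Add(97, 43146), Rational(1, 2)) = Pow(43243, Rational(1, 2))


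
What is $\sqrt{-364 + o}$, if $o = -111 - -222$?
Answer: $i \sqrt{253} \approx 15.906 i$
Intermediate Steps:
$o = 111$ ($o = -111 + 222 = 111$)
$\sqrt{-364 + o} = \sqrt{-364 + 111} = \sqrt{-253} = i \sqrt{253}$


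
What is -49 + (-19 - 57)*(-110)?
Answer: 8311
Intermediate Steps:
-49 + (-19 - 57)*(-110) = -49 - 76*(-110) = -49 + 8360 = 8311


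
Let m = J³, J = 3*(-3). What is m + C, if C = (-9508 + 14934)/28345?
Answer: -20658079/28345 ≈ -728.81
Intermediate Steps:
J = -9
C = 5426/28345 (C = 5426*(1/28345) = 5426/28345 ≈ 0.19143)
m = -729 (m = (-9)³ = -729)
m + C = -729 + 5426/28345 = -20658079/28345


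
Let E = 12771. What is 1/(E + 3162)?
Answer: 1/15933 ≈ 6.2763e-5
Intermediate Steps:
1/(E + 3162) = 1/(12771 + 3162) = 1/15933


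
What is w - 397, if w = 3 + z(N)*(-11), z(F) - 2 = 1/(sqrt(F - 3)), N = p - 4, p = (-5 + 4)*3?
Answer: -416 + 11*I*sqrt(10)/10 ≈ -416.0 + 3.4785*I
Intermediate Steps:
p = -3 (p = -1*3 = -3)
N = -7 (N = -3 - 4 = -7)
z(F) = 2 + 1/sqrt(-3 + F) (z(F) = 2 + 1/(sqrt(F - 3)) = 2 + 1/(sqrt(-3 + F)) = 2 + 1/sqrt(-3 + F))
w = -19 + 11*I*sqrt(10)/10 (w = 3 + (2 + 1/sqrt(-3 - 7))*(-11) = 3 + (2 + 1/sqrt(-10))*(-11) = 3 + (2 - I*sqrt(10)/10)*(-11) = 3 + (-22 + 11*I*sqrt(10)/10) = -19 + 11*I*sqrt(10)/10 ≈ -19.0 + 3.4785*I)
w - 397 = (-19 + 11*I*sqrt(10)/10) - 397 = -416 + 11*I*sqrt(10)/10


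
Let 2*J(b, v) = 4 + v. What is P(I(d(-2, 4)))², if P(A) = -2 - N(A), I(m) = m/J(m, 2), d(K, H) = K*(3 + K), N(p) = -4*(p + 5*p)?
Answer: 324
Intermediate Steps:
N(p) = -24*p
J(b, v) = 2 + v/2 (J(b, v) = (4 + v)/2 = 2 + v/2)
I(m) = m/3 (I(m) = m/(2 + (½)*2) = m/(2 + 1) = m/3)
P(A) = -2 + 24*A (P(A) = -2 - (-24)*A = -2 + 24*A)
P(I(d(-2, 4)))² = (-2 + 24*((-2*(3 - 2))/3))² = (-2 + 24*((-2*1)/3))² = (-2 + 24*((⅓)*(-2)))² = (-2 + 24*(-⅔))² = (-2 - 16)² = (-18)² = 324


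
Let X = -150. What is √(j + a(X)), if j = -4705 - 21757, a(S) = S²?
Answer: I*√3962 ≈ 62.944*I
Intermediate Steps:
j = -26462
√(j + a(X)) = √(-26462 + (-150)²) = √(-26462 + 22500) = √(-3962) = I*√3962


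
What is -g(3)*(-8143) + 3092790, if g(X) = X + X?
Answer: 3141648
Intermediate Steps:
g(X) = 2*X
-g(3)*(-8143) + 3092790 = -2*3*(-8143) + 3092790 = -1*6*(-8143) + 3092790 = -6*(-8143) + 3092790 = 48858 + 3092790 = 3141648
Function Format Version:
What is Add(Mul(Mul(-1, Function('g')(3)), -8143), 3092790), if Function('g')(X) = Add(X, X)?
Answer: 3141648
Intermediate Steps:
Function('g')(X) = Mul(2, X)
Add(Mul(Mul(-1, Function('g')(3)), -8143), 3092790) = Add(Mul(Mul(-1, Mul(2, 3)), -8143), 3092790) = Add(Mul(Mul(-1, 6), -8143), 3092790) = Add(Mul(-6, -8143), 3092790) = Add(48858, 3092790) = 3141648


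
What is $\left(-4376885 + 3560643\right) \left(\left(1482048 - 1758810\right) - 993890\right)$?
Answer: $1037159529784$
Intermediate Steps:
$\left(-4376885 + 3560643\right) \left(\left(1482048 - 1758810\right) - 993890\right) = - 816242 \left(\left(1482048 - 1758810\right) - 993890\right) = - 816242 \left(-276762 - 993890\right) = \left(-816242\right) \left(-1270652\right) = 1037159529784$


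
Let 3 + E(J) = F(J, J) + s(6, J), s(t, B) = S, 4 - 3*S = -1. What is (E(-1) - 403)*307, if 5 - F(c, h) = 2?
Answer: -369628/3 ≈ -1.2321e+5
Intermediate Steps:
S = 5/3 (S = 4/3 - ⅓*(-1) = 4/3 + ⅓ = 5/3 ≈ 1.6667)
F(c, h) = 3 (F(c, h) = 5 - 1*2 = 5 - 2 = 3)
s(t, B) = 5/3
E(J) = 5/3 (E(J) = -3 + (3 + 5/3) = -3 + 14/3 = 5/3)
(E(-1) - 403)*307 = (5/3 - 403)*307 = -1204/3*307 = -369628/3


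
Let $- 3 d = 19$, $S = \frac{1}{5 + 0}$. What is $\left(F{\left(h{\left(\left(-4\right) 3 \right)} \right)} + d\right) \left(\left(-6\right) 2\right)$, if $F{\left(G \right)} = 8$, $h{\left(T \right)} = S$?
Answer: $-20$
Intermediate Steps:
$S = \frac{1}{5} \approx 0.2$
$h{\left(T \right)} = \frac{1}{5}$
$d = - \frac{19}{3}$ ($d = \left(- \frac{1}{3}\right) 19 = - \frac{19}{3} \approx -6.3333$)
$\left(F{\left(h{\left(\left(-4\right) 3 \right)} \right)} + d\right) \left(\left(-6\right) 2\right) = \left(8 - \frac{19}{3}\right) \left(\left(-6\right) 2\right) = \frac{5}{3} \left(-12\right) = -20$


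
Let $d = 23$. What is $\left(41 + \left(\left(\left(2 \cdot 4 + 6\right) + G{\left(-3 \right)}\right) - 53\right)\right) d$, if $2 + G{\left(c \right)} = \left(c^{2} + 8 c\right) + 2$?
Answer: $-299$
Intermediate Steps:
$G{\left(c \right)} = c^{2} + 8 c$ ($G{\left(c \right)} = -2 + \left(\left(c^{2} + 8 c\right) + 2\right) = -2 + \left(2 + c^{2} + 8 c\right) = c^{2} + 8 c$)
$\left(41 + \left(\left(\left(2 \cdot 4 + 6\right) + G{\left(-3 \right)}\right) - 53\right)\right) d = \left(41 - \left(39 + 3 \left(8 - 3\right)\right)\right) 23 = \left(41 + \left(\left(\left(8 + 6\right) - 15\right) - 53\right)\right) 23 = \left(41 + \left(\left(14 - 15\right) - 53\right)\right) 23 = \left(41 - 54\right) 23 = \left(-13\right) 23 = -299$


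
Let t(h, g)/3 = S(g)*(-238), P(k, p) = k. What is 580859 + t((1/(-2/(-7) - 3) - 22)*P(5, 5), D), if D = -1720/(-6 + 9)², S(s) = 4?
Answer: 578003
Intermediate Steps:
D = -1720/9 (D = -1720/(3²) = -1720/9 ≈ -191.11)
t(h, g) = -2856 (t(h, g) = 3*(4*(-238)) = 3*(-952) = -2856)
580859 + t((1/(-2/(-7) - 3) - 22)*P(5, 5), D) = 580859 - 2856 = 578003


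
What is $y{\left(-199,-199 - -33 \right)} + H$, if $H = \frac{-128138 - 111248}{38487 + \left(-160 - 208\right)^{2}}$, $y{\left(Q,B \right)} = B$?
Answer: $- \frac{29108612}{173911} \approx -167.38$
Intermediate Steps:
$H = - \frac{239386}{173911}$ ($H = - \frac{239386}{38487 + \left(-368\right)^{2}} = - \frac{239386}{38487 + 135424} = - \frac{239386}{173911} \approx -1.3765$)
$y{\left(-199,-199 - -33 \right)} + H = \left(-199 - -33\right) - \frac{239386}{173911} = \left(-199 + 33\right) - \frac{239386}{173911} = -166 - \frac{239386}{173911} = - \frac{29108612}{173911}$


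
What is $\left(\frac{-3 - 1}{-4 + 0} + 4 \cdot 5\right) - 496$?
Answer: $-475$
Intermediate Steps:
$\left(\frac{-3 - 1}{-4 + 0} + 4 \cdot 5\right) - 496 = \left(- \frac{4}{-4} + 20\right) - 496 = \left(\left(-4\right) \left(- \frac{1}{4}\right) + 20\right) - 496 = \left(1 + 20\right) - 496 = 21 - 496 = -475$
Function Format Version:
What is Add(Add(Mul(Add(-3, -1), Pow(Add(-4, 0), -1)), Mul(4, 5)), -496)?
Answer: -475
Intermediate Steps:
Add(Add(Mul(Add(-3, -1), Pow(Add(-4, 0), -1)), Mul(4, 5)), -496) = Add(Add(Mul(-4, Pow(-4, -1)), 20), -496) = Add(Add(Mul(-4, Rational(-1, 4)), 20), -496) = Add(Add(1, 20), -496) = Add(21, -496) = -475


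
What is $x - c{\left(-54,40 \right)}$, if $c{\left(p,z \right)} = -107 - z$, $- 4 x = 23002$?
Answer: $- \frac{11207}{2} \approx -5603.5$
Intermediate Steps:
$x = - \frac{11501}{2}$ ($x = \left(- \frac{1}{4}\right) 23002 = - \frac{11501}{2} \approx -5750.5$)
$x - c{\left(-54,40 \right)} = - \frac{11501}{2} - \left(-107 - 40\right) = - \frac{11501}{2} - -147 = - \frac{11501}{2} + 147 = - \frac{11207}{2}$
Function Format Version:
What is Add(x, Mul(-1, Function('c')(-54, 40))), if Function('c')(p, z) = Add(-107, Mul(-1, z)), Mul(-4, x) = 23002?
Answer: Rational(-11207, 2) ≈ -5603.5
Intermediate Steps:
x = Rational(-11501, 2) (x = Mul(Rational(-1, 4), 23002) = Rational(-11501, 2) ≈ -5750.5)
Add(x, Mul(-1, Function('c')(-54, 40))) = Add(Rational(-11501, 2), Mul(-1, Add(-107, Mul(-1, 40)))) = Add(Rational(-11501, 2), Mul(-1, Add(-107, -40))) = Add(Rational(-11501, 2), Mul(-1, -147)) = Add(Rational(-11501, 2), 147) = Rational(-11207, 2)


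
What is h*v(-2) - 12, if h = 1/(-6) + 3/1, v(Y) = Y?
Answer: -53/3 ≈ -17.667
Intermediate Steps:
h = 17/6 (h = 1*(-⅙) + 3*1 = -⅙ + 3 = 17/6 ≈ 2.8333)
h*v(-2) - 12 = (17/6)*(-2) - 12 = -17/3 - 12 = -53/3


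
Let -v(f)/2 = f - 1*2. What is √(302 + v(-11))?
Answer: 2*√82 ≈ 18.111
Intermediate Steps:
v(f) = 4 - 2*f (v(f) = -2*(f - 1*2) = -2*(f - 2) = -2*(-2 + f) = 4 - 2*f)
√(302 + v(-11)) = √(302 + (4 - 2*(-11))) = √(302 + (4 + 22)) = √(302 + 26) = √328 = 2*√82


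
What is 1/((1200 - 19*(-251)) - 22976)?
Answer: -1/17007 ≈ -5.8799e-5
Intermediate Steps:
1/((1200 - 19*(-251)) - 22976) = 1/((1200 - 1*(-4769)) - 22976) = 1/((1200 + 4769) - 22976) = 1/(5969 - 22976) = 1/(-17007) = -1/17007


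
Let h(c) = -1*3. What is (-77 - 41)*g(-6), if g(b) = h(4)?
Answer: 354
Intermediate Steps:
h(c) = -3
g(b) = -3
(-77 - 41)*g(-6) = (-77 - 41)*(-3) = -118*(-3) = 354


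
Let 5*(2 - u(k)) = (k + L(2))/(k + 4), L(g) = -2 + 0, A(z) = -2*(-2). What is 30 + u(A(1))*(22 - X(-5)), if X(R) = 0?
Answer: 729/10 ≈ 72.900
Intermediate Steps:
A(z) = 4
L(g) = -2
u(k) = 2 - (-2 + k)/(5*(4 + k)) (u(k) = 2 - (k - 2)/(5*(k + 4)) = 2 - (-2 + k)/(5*(4 + k)))
30 + u(A(1))*(22 - X(-5)) = 30 + (3*(14 + 3*4)/(5*(4 + 4)))*(22 - 1*0) = 30 + ((⅗)*(14 + 12)/8)*(22 + 0) = 30 + ((⅗)*(⅛)*26)*22 = 30 + (39/20)*22 = 30 + 429/10 = 729/10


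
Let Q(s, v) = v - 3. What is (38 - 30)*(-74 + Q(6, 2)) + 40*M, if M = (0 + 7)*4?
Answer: 520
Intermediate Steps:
M = 28 (M = 7*4 = 28)
Q(s, v) = -3 + v
(38 - 30)*(-74 + Q(6, 2)) + 40*M = (38 - 30)*(-74 + (-3 + 2)) + 40*28 = 8*(-74 - 1) + 1120 = 8*(-75) + 1120 = -600 + 1120 = 520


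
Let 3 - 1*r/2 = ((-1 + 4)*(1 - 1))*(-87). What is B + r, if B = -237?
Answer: -231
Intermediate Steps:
r = 6 (r = 6 - 2*(-1 + 4)*(1 - 1)*(-87) = 6 - 2*3*0*(-87) = 6 - 0*(-87) = 6 - 2*0 = 6 + 0 = 6)
B + r = -237 + 6 = -231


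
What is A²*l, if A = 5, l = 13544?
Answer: 338600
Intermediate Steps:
A²*l = 5²*13544 = 25*13544 = 338600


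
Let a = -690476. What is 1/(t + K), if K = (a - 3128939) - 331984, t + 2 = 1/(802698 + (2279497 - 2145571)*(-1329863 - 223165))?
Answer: -207990025230/863449998729847231 ≈ -2.4088e-7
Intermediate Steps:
t = -415980050461/207990025230 (t = -2 + 1/(802698 + (2279497 - 2145571)*(-1329863 - 223165)) = -2 + 1/(802698 + 133926*(-1553028)) = -2 + 1/(802698 - 207990827928) = -2 + 1/(-207990025230) = -2 - 1/207990025230 = -415980050461/207990025230 ≈ -2.0000)
K = -4151399 (K = (-690476 - 3128939) - 331984 = -3819415 - 331984 = -4151399)
1/(t + K) = 1/(-415980050461/207990025230 - 4151399) = 1/(-863449998729847231/207990025230) = -207990025230/863449998729847231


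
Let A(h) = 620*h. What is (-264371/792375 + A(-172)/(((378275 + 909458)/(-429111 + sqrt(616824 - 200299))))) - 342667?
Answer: -313387193983669568/1020367435875 - 533200*sqrt(16661)/1287733 ≈ -3.0719e+5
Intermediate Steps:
(-264371/792375 + A(-172)/(((378275 + 909458)/(-429111 + sqrt(616824 - 200299))))) - 342667 = (-264371/792375 + (620*(-172))/(((378275 + 909458)/(-429111 + sqrt(616824 - 200299))))) - 342667 = (-264371*1/792375 - (-45760397040/1287733 + 533200*sqrt(16661)/1287733)) - 342667 = (-264371/792375 - (-45760397040/1287733 + 533200*sqrt(16661)/1287733)) - 342667 = (-264371/792375 - 106640*(-429111/1287733 + 5*sqrt(16661)/1287733)) - 342667 = (-264371/792375 + (45760397040/1287733 - 533200*sqrt(16661)/1287733)) - 342667 = (36259054165309057/1020367435875 - 533200*sqrt(16661)/1287733) - 342667 = -313387193983669568/1020367435875 - 533200*sqrt(16661)/1287733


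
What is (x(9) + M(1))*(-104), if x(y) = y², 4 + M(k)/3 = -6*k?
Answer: -5304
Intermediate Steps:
M(k) = -12 - 18*k (M(k) = -12 + 3*(-6*k) = -12 - 18*k)
(x(9) + M(1))*(-104) = (9² + (-12 - 18*1))*(-104) = (81 + (-12 - 18))*(-104) = (81 - 30)*(-104) = 51*(-104) = -5304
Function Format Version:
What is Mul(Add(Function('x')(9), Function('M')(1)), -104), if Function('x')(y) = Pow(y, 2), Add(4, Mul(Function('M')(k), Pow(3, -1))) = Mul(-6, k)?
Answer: -5304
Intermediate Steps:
Function('M')(k) = Add(-12, Mul(-18, k)) (Function('M')(k) = Add(-12, Mul(3, Mul(-6, k))) = Add(-12, Mul(-18, k)))
Mul(Add(Function('x')(9), Function('M')(1)), -104) = Mul(Add(Pow(9, 2), Add(-12, Mul(-18, 1))), -104) = Mul(Add(81, Add(-12, -18)), -104) = Mul(Add(81, -30), -104) = Mul(51, -104) = -5304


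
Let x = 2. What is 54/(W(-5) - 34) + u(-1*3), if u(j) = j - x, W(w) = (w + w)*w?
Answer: -13/8 ≈ -1.6250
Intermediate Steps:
W(w) = 2*w**2 (W(w) = (2*w)*w = 2*w**2)
u(j) = -2 + j (u(j) = j - 1*2 = j - 2 = -2 + j)
54/(W(-5) - 34) + u(-1*3) = 54/(2*(-5)**2 - 34) + (-2 - 1*3) = 54/(2*25 - 34) + (-2 - 3) = 54/(50 - 34) - 5 = 54/16 - 5 = 54*(1/16) - 5 = 27/8 - 5 = -13/8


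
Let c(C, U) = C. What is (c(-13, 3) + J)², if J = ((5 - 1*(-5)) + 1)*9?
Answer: 7396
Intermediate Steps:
J = 99 (J = ((5 + 5) + 1)*9 = (10 + 1)*9 = 11*9 = 99)
(c(-13, 3) + J)² = (-13 + 99)² = 86² = 7396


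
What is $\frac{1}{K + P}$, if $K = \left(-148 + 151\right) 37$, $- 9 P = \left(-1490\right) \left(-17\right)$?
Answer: $- \frac{9}{24331} \approx -0.0003699$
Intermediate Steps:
$P = - \frac{25330}{9}$ ($P = - \frac{\left(-1490\right) \left(-17\right)}{9} = \left(- \frac{1}{9}\right) 25330 = - \frac{25330}{9} \approx -2814.4$)
$K = 111$ ($K = 3 \cdot 37 = 111$)
$\frac{1}{K + P} = \frac{1}{111 - \frac{25330}{9}} = \frac{1}{- \frac{24331}{9}} = - \frac{9}{24331}$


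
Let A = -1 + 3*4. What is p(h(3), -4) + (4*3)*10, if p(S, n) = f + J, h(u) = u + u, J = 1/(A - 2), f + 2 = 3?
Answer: 1090/9 ≈ 121.11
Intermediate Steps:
f = 1 (f = -2 + 3 = 1)
A = 11 (A = -1 + 12 = 11)
J = ⅑ (J = 1/(11 - 2) = 1/9 = ⅑ ≈ 0.11111)
h(u) = 2*u
p(S, n) = 10/9 (p(S, n) = 1 + ⅑ = 10/9)
p(h(3), -4) + (4*3)*10 = 10/9 + (4*3)*10 = 10/9 + 12*10 = 10/9 + 120 = 1090/9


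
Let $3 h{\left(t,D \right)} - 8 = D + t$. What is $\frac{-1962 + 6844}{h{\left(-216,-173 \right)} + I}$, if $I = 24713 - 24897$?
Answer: $- \frac{4882}{311} \approx -15.698$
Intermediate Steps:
$h{\left(t,D \right)} = \frac{8}{3} + \frac{D}{3} + \frac{t}{3}$ ($h{\left(t,D \right)} = \frac{8}{3} + \frac{D + t}{3} = \frac{8}{3} + \left(\frac{D}{3} + \frac{t}{3}\right) = \frac{8}{3} + \frac{D}{3} + \frac{t}{3}$)
$I = -184$ ($I = 24713 - 24897 = -184$)
$\frac{-1962 + 6844}{h{\left(-216,-173 \right)} + I} = \frac{-1962 + 6844}{\left(\frac{8}{3} + \frac{1}{3} \left(-173\right) + \frac{1}{3} \left(-216\right)\right) - 184} = \frac{4882}{\left(\frac{8}{3} - \frac{173}{3} - 72\right) - 184} = \frac{4882}{-127 - 184} = \frac{4882}{-311} = 4882 \left(- \frac{1}{311}\right) = - \frac{4882}{311}$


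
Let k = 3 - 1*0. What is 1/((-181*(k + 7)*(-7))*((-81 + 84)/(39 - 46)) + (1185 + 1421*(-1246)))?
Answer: -1/1774811 ≈ -5.6344e-7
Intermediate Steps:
k = 3 (k = 3 + 0 = 3)
1/((-181*(k + 7)*(-7))*((-81 + 84)/(39 - 46)) + (1185 + 1421*(-1246))) = 1/((-181*(3 + 7)*(-7))*((-81 + 84)/(39 - 46)) + (1185 + 1421*(-1246))) = 1/((-1810*(-7))*(3/(-7)) + (1185 - 1770566)) = 1/((-181*(-70))*(3*(-1/7)) - 1769381) = 1/(12670*(-3/7) - 1769381) = 1/(-5430 - 1769381) = 1/(-1774811) = -1/1774811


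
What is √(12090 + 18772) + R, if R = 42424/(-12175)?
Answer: -42424/12175 + √30862 ≈ 172.19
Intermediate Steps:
R = -42424/12175 (R = 42424*(-1/12175) = -42424/12175 ≈ -3.4845)
√(12090 + 18772) + R = √(12090 + 18772) - 42424/12175 = √30862 - 42424/12175 = -42424/12175 + √30862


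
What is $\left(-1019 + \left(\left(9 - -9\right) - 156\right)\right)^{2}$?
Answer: $1338649$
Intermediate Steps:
$\left(-1019 + \left(\left(9 - -9\right) - 156\right)\right)^{2} = \left(-1019 + \left(\left(9 + 9\right) - 156\right)\right)^{2} = \left(-1019 + \left(18 - 156\right)\right)^{2} = \left(-1019 - 138\right)^{2} = \left(-1157\right)^{2} = 1338649$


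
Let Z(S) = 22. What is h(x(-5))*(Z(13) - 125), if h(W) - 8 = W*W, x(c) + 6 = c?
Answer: -13287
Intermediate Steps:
x(c) = -6 + c
h(W) = 8 + W² (h(W) = 8 + W*W = 8 + W²)
h(x(-5))*(Z(13) - 125) = (8 + (-6 - 5)²)*(22 - 125) = (8 + (-11)²)*(-103) = (8 + 121)*(-103) = 129*(-103) = -13287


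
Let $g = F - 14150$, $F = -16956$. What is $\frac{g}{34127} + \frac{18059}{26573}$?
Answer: $- \frac{210280245}{906856771} \approx -0.23188$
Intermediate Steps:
$g = -31106$ ($g = -16956 - 14150 = -31106$)
$\frac{g}{34127} + \frac{18059}{26573} = - \frac{31106}{34127} + \frac{18059}{26573} = - \frac{210280245}{906856771}$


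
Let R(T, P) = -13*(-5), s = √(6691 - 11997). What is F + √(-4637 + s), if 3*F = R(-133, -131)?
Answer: 65/3 + √(-4637 + I*√5306) ≈ 22.202 + 68.098*I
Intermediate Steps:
s = I*√5306 (s = √(-5306) = I*√5306 ≈ 72.842*I)
R(T, P) = 65
F = 65/3 (F = (⅓)*65 = 65/3 ≈ 21.667)
F + √(-4637 + s) = 65/3 + √(-4637 + I*√5306)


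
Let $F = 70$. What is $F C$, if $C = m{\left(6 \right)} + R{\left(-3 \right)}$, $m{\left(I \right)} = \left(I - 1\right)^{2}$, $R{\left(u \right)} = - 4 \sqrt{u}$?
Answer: $1750 - 280 i \sqrt{3} \approx 1750.0 - 484.97 i$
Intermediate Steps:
$m{\left(I \right)} = \left(-1 + I\right)^{2}$
$C = 25 - 4 i \sqrt{3}$ ($C = \left(-1 + 6\right)^{2} - 4 \sqrt{-3} = 5^{2} - 4 i \sqrt{3} = 25 - 4 i \sqrt{3} \approx 25.0 - 6.9282 i$)
$F C = 70 \left(25 - 4 i \sqrt{3}\right) = 1750 - 280 i \sqrt{3}$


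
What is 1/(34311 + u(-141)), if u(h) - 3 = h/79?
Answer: 79/2710665 ≈ 2.9144e-5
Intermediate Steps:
u(h) = 3 + h/79
1/(34311 + u(-141)) = 1/(34311 + (3 + (1/79)*(-141))) = 1/(34311 + (3 - 141/79)) = 1/(34311 + 96/79) = 1/(2710665/79) = 79/2710665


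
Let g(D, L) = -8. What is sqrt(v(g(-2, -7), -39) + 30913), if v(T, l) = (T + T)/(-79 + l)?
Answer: 5*sqrt(4304345)/59 ≈ 175.82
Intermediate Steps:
v(T, l) = 2*T/(-79 + l) (v(T, l) = (2*T)/(-79 + l) = 2*T/(-79 + l))
sqrt(v(g(-2, -7), -39) + 30913) = sqrt(2*(-8)/(-79 - 39) + 30913) = sqrt(2*(-8)/(-118) + 30913) = sqrt(2*(-8)*(-1/118) + 30913) = sqrt(8/59 + 30913) = sqrt(1823875/59) = 5*sqrt(4304345)/59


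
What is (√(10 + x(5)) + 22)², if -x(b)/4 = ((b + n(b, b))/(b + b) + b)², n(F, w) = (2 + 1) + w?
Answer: (110 + I*√3719)²/25 ≈ 335.24 + 536.66*I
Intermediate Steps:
n(F, w) = 3 + w
x(b) = -4*(b + (3 + 2*b)/(2*b))² (x(b) = -4*((b + (3 + b))/(b + b) + b)² = -4*((3 + 2*b)/((2*b)) + b)² = -4*((3 + 2*b)*(1/(2*b)) + b)² = -4*((3 + 2*b)/(2*b) + b)² = -4*(b + (3 + 2*b)/(2*b))²)
(√(10 + x(5)) + 22)² = (√(10 - 1*(3 + 2*5 + 2*5²)²/5²) + 22)² = (√(10 - 1*1/25*(3 + 10 + 2*25)²) + 22)² = (√(10 - 1*1/25*(3 + 10 + 50)²) + 22)² = (√(10 - 1*1/25*63²) + 22)² = (√(10 - 1*1/25*3969) + 22)² = (√(10 - 3969/25) + 22)² = (√(-3719/25) + 22)² = (I*√3719/5 + 22)² = (22 + I*√3719/5)²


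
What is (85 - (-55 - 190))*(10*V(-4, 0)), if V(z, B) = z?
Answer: -13200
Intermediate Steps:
(85 - (-55 - 190))*(10*V(-4, 0)) = (85 - (-55 - 190))*(10*(-4)) = (85 - 1*(-245))*(-40) = (85 + 245)*(-40) = 330*(-40) = -13200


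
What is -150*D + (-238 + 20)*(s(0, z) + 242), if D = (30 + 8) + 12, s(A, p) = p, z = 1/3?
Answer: -180986/3 ≈ -60329.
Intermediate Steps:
z = ⅓ ≈ 0.33333
D = 50 (D = 38 + 12 = 50)
-150*D + (-238 + 20)*(s(0, z) + 242) = -150*50 + (-238 + 20)*(⅓ + 242) = -7500 - 218*727/3 = -7500 - 158486/3 = -180986/3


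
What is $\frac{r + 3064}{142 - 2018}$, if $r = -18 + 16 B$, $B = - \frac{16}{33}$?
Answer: $- \frac{50131}{30954} \approx -1.6195$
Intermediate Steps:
$B = - \frac{16}{33} \approx -0.48485$
$r = - \frac{850}{33}$ ($r = -18 + 16 \left(- \frac{16}{33}\right) = -18 - \frac{256}{33} = - \frac{850}{33} \approx -25.758$)
$\frac{r + 3064}{142 - 2018} = \frac{- \frac{850}{33} + 3064}{142 - 2018} = \frac{100262}{33 \left(-1876\right)} = \frac{100262}{33} \left(- \frac{1}{1876}\right) = - \frac{50131}{30954}$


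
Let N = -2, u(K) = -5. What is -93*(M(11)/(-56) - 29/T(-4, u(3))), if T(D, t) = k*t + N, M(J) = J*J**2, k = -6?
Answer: 129177/56 ≈ 2306.7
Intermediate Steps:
M(J) = J**3
T(D, t) = -2 - 6*t (T(D, t) = -6*t - 2 = -2 - 6*t)
-93*(M(11)/(-56) - 29/T(-4, u(3))) = -93*(11**3/(-56) - 29/(-2 - 6*(-5))) = -93*(1331*(-1/56) - 29/(-2 + 30)) = -93*(-1331/56 - 29/28) = -93*(-1389/56) = 129177/56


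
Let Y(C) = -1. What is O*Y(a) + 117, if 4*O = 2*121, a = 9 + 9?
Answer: 113/2 ≈ 56.500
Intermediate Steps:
a = 18
O = 121/2 (O = (2*121)/4 = (1/4)*242 = 121/2 ≈ 60.500)
O*Y(a) + 117 = (121/2)*(-1) + 117 = -121/2 + 117 = 113/2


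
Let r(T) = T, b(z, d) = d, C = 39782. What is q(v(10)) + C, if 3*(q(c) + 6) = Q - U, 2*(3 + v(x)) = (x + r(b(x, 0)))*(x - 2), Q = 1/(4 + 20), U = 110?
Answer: 2861233/72 ≈ 39739.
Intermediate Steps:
Q = 1/24 ≈ 0.041667
v(x) = -3 + x*(-2 + x)/2 (v(x) = -3 + ((x + 0)*(x - 2))/2 = -3 + (x*(-2 + x))/2 = -3 + x*(-2 + x)/2)
q(c) = -3071/72 (q(c) = -6 + (1/24 - 1*110)/3 = -6 + (1/24 - 110)/3 = -6 + (⅓)*(-2639/24) = -6 - 2639/72 = -3071/72)
q(v(10)) + C = -3071/72 + 39782 = 2861233/72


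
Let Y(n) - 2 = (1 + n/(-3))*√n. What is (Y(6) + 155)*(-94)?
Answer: -14758 + 94*√6 ≈ -14528.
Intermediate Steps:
Y(n) = 2 + √n*(1 - n/3) (Y(n) = 2 + (1 + n/(-3))*√n = 2 + (1 + n*(-⅓))*√n = 2 + (1 - n/3)*√n = 2 + √n*(1 - n/3))
(Y(6) + 155)*(-94) = ((2 + √6 - 2*√6) + 155)*(-94) = ((2 - √6) + 155)*(-94) = (157 - √6)*(-94) = -14758 + 94*√6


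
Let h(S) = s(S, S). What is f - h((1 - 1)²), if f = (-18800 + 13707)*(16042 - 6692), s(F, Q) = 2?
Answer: -47619552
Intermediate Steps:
h(S) = 2
f = -47619550 (f = -5093*9350 = -47619550)
f - h((1 - 1)²) = -47619550 - 1*2 = -47619550 - 2 = -47619552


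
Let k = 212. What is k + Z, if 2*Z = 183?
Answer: 607/2 ≈ 303.50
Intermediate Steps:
Z = 183/2 (Z = (½)*183 = 183/2 ≈ 91.500)
k + Z = 212 + 183/2 = 607/2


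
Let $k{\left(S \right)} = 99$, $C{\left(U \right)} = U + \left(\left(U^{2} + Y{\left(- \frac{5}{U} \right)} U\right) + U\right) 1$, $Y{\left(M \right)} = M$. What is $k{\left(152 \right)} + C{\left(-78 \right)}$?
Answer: $6022$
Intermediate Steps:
$C{\left(U \right)} = -5 + U^{2} + 2 U$ ($C{\left(U \right)} = U + \left(\left(U^{2} + - \frac{5}{U} U\right) + U\right) 1 = U + \left(\left(U^{2} - 5\right) + U\right) 1 = U + \left(\left(-5 + U^{2}\right) + U\right) 1 = U + \left(-5 + U + U^{2}\right) 1 = U + \left(-5 + U + U^{2}\right) = -5 + U^{2} + 2 U$)
$k{\left(152 \right)} + C{\left(-78 \right)} = 99 - \left(5 + 78 \left(2 - 78\right)\right) = 99 - -5923 = 99 + \left(-5 + 5928\right) = 99 + 5923 = 6022$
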